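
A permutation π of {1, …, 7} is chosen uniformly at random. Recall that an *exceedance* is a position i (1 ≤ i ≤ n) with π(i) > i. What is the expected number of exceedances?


Write X = Σ_{i=1}^{7} X_i, where X_i = 1_{π(i) > i}.
For each fixed i, π(i) is uniform over {1, …, 7} (marginal of a uniform permutation), so P[π(i) > i] = (n − i)/n. Summing: Σ_{i=1}^{7} (n − i)/n = (0 + 1 + … + 6)/7 = 7(7 − 1)/(2·7) = (7 − 1)/2.
Hence E[X] = Σ_{i=1}^{7} (7 − i)/7 = 3 ≈ 3.000.

E[X] = 3 = 3.000.


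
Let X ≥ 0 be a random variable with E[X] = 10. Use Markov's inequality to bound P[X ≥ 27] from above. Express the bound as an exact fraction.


μ = E[X] = 10, a = 27.
Markov: P[X ≥ 27] ≤ μ/a = (10)/27 = 10/27.
Numerically: ≈ 0.3704.
(Since a = 27 > μ = 10.0000, the bound 10/27 is < 1 and informative.)

P[X ≥ 27] ≤ 10/27 ≈ 0.3704.


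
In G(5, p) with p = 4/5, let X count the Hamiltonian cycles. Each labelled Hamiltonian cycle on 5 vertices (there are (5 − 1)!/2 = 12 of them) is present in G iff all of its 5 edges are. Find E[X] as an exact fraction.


K_5 has (5 − 1)!/2 = 12 labelled Hamiltonian cycles.
For each such Hamiltonian cycle H, let X_H = 1 if all 5 edges of H are present in G. Then P[X_H = 1] = p^{5} = (4/5)^{5} = 1024/3125.
Summing the indicators: E[X] = Σ_H E[X_H] = 12 · p^{5} = 12 · 1024/3125 = 12288/3125.
Numerically: E[X] ≈ 3.93.

E[X] = 12 · (4/5)^{5} = 12288/3125 ≈ 3.93.


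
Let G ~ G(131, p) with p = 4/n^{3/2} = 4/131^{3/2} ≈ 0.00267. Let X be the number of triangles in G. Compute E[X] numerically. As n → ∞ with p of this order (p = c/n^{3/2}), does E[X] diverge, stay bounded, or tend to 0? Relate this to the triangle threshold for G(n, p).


Number of potential triangles: C(131, 3) = 366145.
Each occurs with probability p³ ≈ (0.00267)³ ≈ 1.89871e-08.
By linearity: E[X] = C(131, 3)·p³ ≈ 366145 · 1.89871e-08 ≈ 0.007.
Since α = 3/2 > 1, p = c/n^{3/2} = o(1/n) is below the triangle threshold p ~ 1/n. Asymptotically E[X] ~ (c³/6)·n^{3(1−α)} = (4³/6)·n^{-1.5} → 0, so by Markov's inequality G has no triangles w.h.p.

E[X] ≈ 0.007; in regime p = Θ(1/n^{3/2}) E[X] tends to 0 (below the triangle threshold p ~ 1/n).


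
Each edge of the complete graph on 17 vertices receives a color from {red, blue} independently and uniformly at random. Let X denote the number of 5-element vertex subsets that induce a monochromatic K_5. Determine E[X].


Let X = Σ_S X_S over the C(17, 5) = 6188 subsets S of size 5, where X_S = 1 if the K_5 on S is monochromatic.
For a fixed S, the K_5 on S has C(5, 2) = 10 edges. P[all 10 edges red] = (1/2)^10, and likewise for blue, so P[monochromatic] = 2·(1/2)^10 = 2^{1 − 10} = 1/512.
By linearity: E[X] = C(17, 5) · 2^{1 − 10} = 6188 · 1/512 = 1547/128.
Numerically: E[X] ≈ 12.0859.

E[X] = C(17,5)·2^(1−C(5,2)) = 1547/128 ≈ 12.0859.


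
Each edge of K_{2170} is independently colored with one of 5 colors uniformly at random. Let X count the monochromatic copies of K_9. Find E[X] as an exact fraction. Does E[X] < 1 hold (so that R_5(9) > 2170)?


E[X] = C(2170, 9) · 5^{1 − 36} = 2891746779868845075610510 · 5^{−35} = 2891746779868845075610510/2910383045673370361328125.
As a reduced fraction: E[X] = 578349355973769015122102/582076609134674072265625 ≈ 0.993597.
Is E[X] < 1? YES.
Since E[X] < 1, there exists a 5-coloring of K_{2170} with no monochromatic K_9; hence R_5(9) > 2170.

E[X] = 578349355973769015122102/582076609134674072265625 ≈ 0.993597; E[X] < 1, so R_5(9) > 2170.


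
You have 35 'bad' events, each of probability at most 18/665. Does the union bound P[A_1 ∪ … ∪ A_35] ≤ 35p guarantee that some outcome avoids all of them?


Union bound: P[∪_{i=1}^{35} A_i] ≤ Σ_i P[A_i] ≤ 35·p = 35·(18/665) = 18/19.
Numerically: 18/19 ≈ 0.947.
Is 18/19 < 1? YES.
Since P[∪ A_i] ≤ 18/19 < 1, the complement has P[∩ A_i^c] ≥ 1 − 18/19 = 1/19 > 0, so some outcome avoids every A_i.

35·p = 18/19 ≈ 0.947; existence CERTIFIED by the union bound.


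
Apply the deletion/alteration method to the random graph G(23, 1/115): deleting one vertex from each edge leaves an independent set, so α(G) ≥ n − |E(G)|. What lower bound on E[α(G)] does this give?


E[|E(G)|] = C(23, 2)·p = 253 · (1/115) = 11/5.
E[α(G)] ≥ n − E[|E(G)|] = 23 − 11/5 = 104/5.
Numerically: ≈ 20.8000.
(This is only a lower bound; the true E[α(G)] may be larger.)

E[α(G)] ≥ 104/5 ≈ 20.8000.


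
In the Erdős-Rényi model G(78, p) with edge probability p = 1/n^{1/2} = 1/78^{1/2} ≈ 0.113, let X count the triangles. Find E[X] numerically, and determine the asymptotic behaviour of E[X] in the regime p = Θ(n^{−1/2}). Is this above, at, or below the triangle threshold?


Number of potential triangles: C(78, 3) = 76076.
Each occurs with probability p³ ≈ (0.113)³ ≈ 1.45164e-03.
By linearity: E[X] = C(78, 3)·p³ ≈ 76076 · 1.45164e-03 ≈ 110.435.
Since α = 1/2 < 1, p = c/n^{1/2} ≫ 1/n is above the triangle threshold p ~ 1/n. Asymptotically E[X] ~ (c³/6)·n^{3(1−α)} = (1³/6)·n^{1.5} → ∞; triangles are abundant w.h.p.

E[X] ≈ 110.435; in regime p = Θ(1/n^{1/2}) E[X] diverges (above the triangle threshold p ~ 1/n).


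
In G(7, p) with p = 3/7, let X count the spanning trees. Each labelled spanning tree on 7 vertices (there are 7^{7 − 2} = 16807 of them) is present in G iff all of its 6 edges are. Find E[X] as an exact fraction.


K_7 has 7^{7 − 2} = 16807 labelled spanning trees.
For each such spanning tree H, let X_H = 1 if all 6 edges of H are present in G. Then P[X_H = 1] = p^{6} = (3/7)^{6} = 729/117649.
Summing the indicators: E[X] = Σ_H E[X_H] = 16807 · p^{6} = 16807 · 729/117649 = 729/7.
Numerically: E[X] ≈ 104.14.

E[X] = 16807 · (3/7)^{6} = 729/7 ≈ 104.14.


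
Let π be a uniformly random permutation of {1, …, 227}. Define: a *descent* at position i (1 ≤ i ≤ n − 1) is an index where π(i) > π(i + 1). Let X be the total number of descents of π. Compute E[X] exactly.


Write X = Σ X_I over i = 1, …, 226, with X_I the indicator of one descent.
There are 226 indicators.
For each fixed i, the pair (π(i), π(i+1)) is a uniformly random ordered pair of distinct values from {1, …, 227}; by symmetry P[π(i) > π(i+1)] = 1/2.
By linearity: E[X] = 226 · (1/2) = (227 − 1) · (1/2) = 113 ≈ 113.000.

E[X] = 113 = 113.000.


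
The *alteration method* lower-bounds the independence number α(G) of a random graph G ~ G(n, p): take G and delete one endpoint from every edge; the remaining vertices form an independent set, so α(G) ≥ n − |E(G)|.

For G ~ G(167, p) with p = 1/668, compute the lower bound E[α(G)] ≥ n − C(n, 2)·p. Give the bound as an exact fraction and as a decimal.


E[|E(G)|] = C(167, 2)·p = 13861 · (1/668) = 83/4.
E[α(G)] ≥ n − E[|E(G)|] = 167 − 83/4 = 585/4.
Numerically: ≈ 146.2500.
(This is only a lower bound; the true E[α(G)] may be larger.)

E[α(G)] ≥ 585/4 ≈ 146.2500.


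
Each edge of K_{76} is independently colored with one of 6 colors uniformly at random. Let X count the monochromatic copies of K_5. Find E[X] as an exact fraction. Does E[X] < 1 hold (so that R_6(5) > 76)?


E[X] = C(76, 5) · 6^{1 − 10} = 18474840 · 6^{−9} = 18474840/10077696.
As a reduced fraction: E[X] = 256595/139968 ≈ 1.83324.
Is E[X] < 1? NO.
Since E[X] ≥ 1, the first-moment bound is inconclusive at n = 76; it does NOT by itself certify R_6(5) > 76.

E[X] = 256595/139968 ≈ 1.83324; E[X] ≥ 1; first-moment method inconclusive here.


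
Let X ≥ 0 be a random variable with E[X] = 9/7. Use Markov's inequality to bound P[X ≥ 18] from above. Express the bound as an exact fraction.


μ = E[X] = 9/7, a = 18.
Markov: P[X ≥ 18] ≤ μ/a = (9/7)/18 = 1/14.
Numerically: ≈ 0.0714.
(Since a = 18 > μ = 1.2857, the bound 1/14 is < 1 and informative.)

P[X ≥ 18] ≤ 1/14 ≈ 0.0714.


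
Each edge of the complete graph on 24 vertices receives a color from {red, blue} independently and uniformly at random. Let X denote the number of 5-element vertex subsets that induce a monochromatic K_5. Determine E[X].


Let X = Σ_S X_S over the C(24, 5) = 42504 subsets S of size 5, where X_S = 1 if the K_5 on S is monochromatic.
For a fixed S, the K_5 on S has C(5, 2) = 10 edges. P[all 10 edges red] = (1/2)^10, and likewise for blue, so P[monochromatic] = 2·(1/2)^10 = 2^{1 − 10} = 1/512.
By linearity: E[X] = C(24, 5) · 2^{1 − 10} = 42504 · 1/512 = 5313/64.
Numerically: E[X] ≈ 83.01562.

E[X] = C(24,5)·2^(1−C(5,2)) = 5313/64 ≈ 83.01562.


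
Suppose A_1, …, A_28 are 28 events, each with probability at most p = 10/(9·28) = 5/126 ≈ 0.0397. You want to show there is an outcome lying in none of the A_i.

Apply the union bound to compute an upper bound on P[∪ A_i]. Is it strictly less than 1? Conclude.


Union bound: P[∪_{i=1}^{28} A_i] ≤ Σ_i P[A_i] ≤ 28·p = 28·(5/126) = 10/9.
Numerically: 10/9 ≈ 1.1111.
Is 10/9 < 1? NO.
Since the bound 10/9 is ≥ 1, the union bound is uninformative here; it does NOT by itself certify existence.

28·p = 10/9 ≈ 1.1111; existence NOT certified by the union bound.


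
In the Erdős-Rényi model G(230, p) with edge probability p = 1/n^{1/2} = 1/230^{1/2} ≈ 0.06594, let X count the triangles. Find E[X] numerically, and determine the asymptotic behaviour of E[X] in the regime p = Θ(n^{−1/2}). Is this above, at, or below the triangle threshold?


Number of potential triangles: C(230, 3) = 2001460.
Each occurs with probability p³ ≈ (0.06594)³ ≈ 2.866872e-04.
By linearity: E[X] = C(230, 3)·p³ ≈ 2001460 · 2.866872e-04 ≈ 573.7929.
Since α = 1/2 < 1, p = c/n^{1/2} ≫ 1/n is above the triangle threshold p ~ 1/n. Asymptotically E[X] ~ (c³/6)·n^{3(1−α)} = (1³/6)·n^{1.5} → ∞; triangles are abundant w.h.p.

E[X] ≈ 573.7929; in regime p = Θ(1/n^{1/2}) E[X] diverges (above the triangle threshold p ~ 1/n).


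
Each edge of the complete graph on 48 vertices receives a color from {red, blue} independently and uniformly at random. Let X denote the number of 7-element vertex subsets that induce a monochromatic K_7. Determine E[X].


Let X = Σ_S X_S over the C(48, 7) = 73629072 subsets S of size 7, where X_S = 1 if the K_7 on S is monochromatic.
For a fixed S, the K_7 on S has C(7, 2) = 21 edges. P[all 21 edges red] = (1/2)^21, and likewise for blue, so P[monochromatic] = 2·(1/2)^21 = 2^{1 − 21} = 1/1048576.
Summing: E[X] = C(48, 7) · 2^{1 − 21} = 73629072 · 1/1048576 = 4601817/65536.
Numerically: E[X] ≈ 70.218.

E[X] = C(48,7)·2^(1−C(7,2)) = 4601817/65536 ≈ 70.218.


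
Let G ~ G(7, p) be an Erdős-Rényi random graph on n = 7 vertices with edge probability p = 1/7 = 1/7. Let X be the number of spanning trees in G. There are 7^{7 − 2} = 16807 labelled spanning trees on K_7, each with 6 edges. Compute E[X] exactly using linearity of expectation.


K_7 has 7^{7 − 2} = 16807 labelled spanning trees.
For each such spanning tree H, let X_H = 1 if all 6 edges of H are present in G. Then P[X_H = 1] = p^{6} = (1/7)^{6} = 1/117649.
By linearity: E[X] = Σ_H E[X_H] = 16807 · p^{6} = 16807 · 1/117649 = 1/7.
Numerically: E[X] ≈ 0.142857.

E[X] = 16807 · (1/7)^{6} = 1/7 ≈ 0.142857.


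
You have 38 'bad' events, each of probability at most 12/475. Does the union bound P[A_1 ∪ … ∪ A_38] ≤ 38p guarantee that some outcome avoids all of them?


Union bound: P[∪_{i=1}^{38} A_i] ≤ Σ_i P[A_i] ≤ 38·p = 38·(12/475) = 24/25.
Numerically: 24/25 ≈ 0.960000.
Is 24/25 < 1? YES.
Since P[∪ A_i] ≤ 24/25 < 1, the complement has P[∩ A_i^c] ≥ 1 − 24/25 = 1/25 > 0, so some outcome avoids every A_i.

38·p = 24/25 ≈ 0.960000; existence CERTIFIED by the union bound.


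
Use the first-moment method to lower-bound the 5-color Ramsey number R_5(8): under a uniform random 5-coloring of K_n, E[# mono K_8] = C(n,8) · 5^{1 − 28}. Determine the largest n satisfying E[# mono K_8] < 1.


We need C(n, 8) · 5^{1 − 28} < 1, i.e. C(n, 8) < 5^{28 − 1} = 7450580596923828125.
Check values of n near the boundary:
  n = 857: C(857, 8) = 6983854138365964575; 6983854138365964575 < 7450580596923828125? YES
  n = 858: C(858, 8) = 7049584530256467771; 7049584530256467771 < 7450580596923828125? YES
  n = 859: C(859, 8) = 7115855595170747139; 7115855595170747139 < 7450580596923828125? YES
  n = 860: C(860, 8) = 7182671140665308145; 7182671140665308145 < 7450580596923828125? YES
  n = 861: C(861, 8) = 7250034996615275865; 7250034996615275865 < 7450580596923828125? YES
  n = 862: C(862, 8) = 7317951015318931845; 7317951015318931845 < 7450580596923828125? YES
  n = 863: C(863, 8) = 7386423071602617757; 7386423071602617757 < 7450580596923828125? YES
  n = 864: C(864, 8) = 7455455062926006708; 7455455062926006708 < 7450580596923828125? NO
  n = 865: C(865, 8) = 7525050909487743060; 7525050909487743060 < 7450580596923828125? NO
  n = 866: C(866, 8) = 7595214554331451620; 7595214554331451620 < 7450580596923828125? NO
The largest n with C(n, 8) < 7450580596923828125 is n = 863 (where E[X] = 7386423071602617757/7450580596923828125 ≈ 0.99139). Hence R_5(8) > 863, i.e. R_5(8) ≥ 864.

Largest n = 863; hence R_5(8) > 863.


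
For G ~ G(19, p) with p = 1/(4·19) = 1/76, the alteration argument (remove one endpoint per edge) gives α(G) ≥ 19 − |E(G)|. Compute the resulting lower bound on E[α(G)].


E[|E(G)|] = C(19, 2)·p = 171 · (1/76) = 9/4.
E[α(G)] ≥ n − E[|E(G)|] = 19 − 9/4 = 67/4.
Numerically: ≈ 16.7500.
(This is only a lower bound; the true E[α(G)] may be larger.)

E[α(G)] ≥ 67/4 ≈ 16.7500.


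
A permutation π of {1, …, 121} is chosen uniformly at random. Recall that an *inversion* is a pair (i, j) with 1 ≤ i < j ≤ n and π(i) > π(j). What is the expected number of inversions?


Write X = Σ X_I over the C(121, 2) = 7260 pairs i < j, with X_I the indicator of one inversion.
There are 7260 indicators.
For each fixed pair i < j, the values π(i) and π(j) are two distinct elements of {1, …, 121} in uniformly random order; by symmetry P[π(i) > π(j)] = 1/2.
By linearity: E[X] = 7260 · (1/2) = C(121, 2) · (1/2) = 7260/2 = 3630 ≈ 3630.0000.

E[X] = 3630 = 3630.0000.


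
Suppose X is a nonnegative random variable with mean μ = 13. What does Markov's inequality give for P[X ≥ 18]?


μ = E[X] = 13, a = 18.
Markov: P[X ≥ 18] ≤ μ/a = (13)/18 = 13/18.
Numerically: ≈ 0.72222.
(Since a = 18 > μ = 13.00000, the bound 13/18 is < 1 and informative.)

P[X ≥ 18] ≤ 13/18 ≈ 0.72222.


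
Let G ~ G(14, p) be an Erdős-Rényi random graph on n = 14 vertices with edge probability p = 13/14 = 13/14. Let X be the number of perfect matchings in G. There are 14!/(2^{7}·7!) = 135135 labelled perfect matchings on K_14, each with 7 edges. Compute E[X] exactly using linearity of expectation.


K_14 has 14!/(2^{7}·7!) = 135135 labelled perfect matchings.
For each such perfect matching H, let X_H = 1 if all 7 edges of H are present in G. Then P[X_H = 1] = p^{7} = (13/14)^{7} = 62748517/105413504.
Summing the indicators: E[X] = Σ_H E[X_H] = 135135 · p^{7} = 135135 · 62748517/105413504 = 1211360120685/15059072.
Numerically: E[X] ≈ 80441.

E[X] = 135135 · (13/14)^{7} = 1211360120685/15059072 ≈ 80441.


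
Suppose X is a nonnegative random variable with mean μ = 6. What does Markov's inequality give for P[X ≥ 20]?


μ = E[X] = 6, a = 20.
Markov: P[X ≥ 20] ≤ μ/a = (6)/20 = 3/10.
Numerically: ≈ 0.300000.
(Since a = 20 > μ = 6.000000, the bound 3/10 is < 1 and informative.)

P[X ≥ 20] ≤ 3/10 ≈ 0.300000.


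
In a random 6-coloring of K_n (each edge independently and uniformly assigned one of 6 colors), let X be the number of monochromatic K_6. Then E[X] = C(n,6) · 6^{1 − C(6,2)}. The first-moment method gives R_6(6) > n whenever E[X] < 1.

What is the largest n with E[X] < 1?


We need C(n, 6) · 6^{1 − 15} < 1, i.e. C(n, 6) < 6^{15 − 1} = 78364164096.
Check values of n near the boundary:
  n = 192: C(192, 6) = 64300886496; 64300886496 < 78364164096? YES
  n = 193: C(193, 6) = 66364016544; 66364016544 < 78364164096? YES
  n = 194: C(194, 6) = 68482017072; 68482017072 < 78364164096? YES
  n = 195: C(195, 6) = 70656049360; 70656049360 < 78364164096? YES
  n = 196: C(196, 6) = 72887293024; 72887293024 < 78364164096? YES
  n = 197: C(197, 6) = 75176946208; 75176946208 < 78364164096? YES
  n = 198: C(198, 6) = 77526225777; 77526225777 < 78364164096? YES
  n = 199: C(199, 6) = 79936367511; 79936367511 < 78364164096? NO
  n = 200: C(200, 6) = 82408626300; 82408626300 < 78364164096? NO
The largest n with C(n, 6) < 78364164096 is n = 198 (where E[X] = 25842075259/26121388032 ≈ 0.989). Hence R_6(6) > 198, i.e. R_6(6) ≥ 199.

Largest n = 198; hence R_6(6) > 198.


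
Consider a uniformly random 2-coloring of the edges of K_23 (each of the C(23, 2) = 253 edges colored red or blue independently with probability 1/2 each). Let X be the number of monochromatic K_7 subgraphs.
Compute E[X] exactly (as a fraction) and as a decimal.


Let X = Σ_S X_S over the C(23, 7) = 245157 subsets S of size 7, where X_S = 1 if the K_7 on S is monochromatic.
For a fixed S, the K_7 on S has C(7, 2) = 21 edges. P[all 21 edges red] = (1/2)^21, and likewise for blue, so P[monochromatic] = 2·(1/2)^21 = 2^{1 − 21} = 1/1048576.
Summing: E[X] = C(23, 7) · 2^{1 − 21} = 245157 · 1/1048576 = 245157/1048576.
Numerically: E[X] ≈ 0.2338.

E[X] = C(23,7)·2^(1−C(7,2)) = 245157/1048576 ≈ 0.2338.


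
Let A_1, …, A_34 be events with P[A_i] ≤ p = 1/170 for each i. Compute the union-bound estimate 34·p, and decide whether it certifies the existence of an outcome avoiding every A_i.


Union bound: P[∪_{i=1}^{34} A_i] ≤ Σ_i P[A_i] ≤ 34·p = 34·(1/170) = 1/5.
Numerically: 1/5 ≈ 0.2000000.
Is 1/5 < 1? YES.
Since P[∪ A_i] ≤ 1/5 < 1, the complement has P[∩ A_i^c] ≥ 1 − 1/5 = 4/5 > 0, so some outcome avoids every A_i.

34·p = 1/5 ≈ 0.2000000; existence CERTIFIED by the union bound.


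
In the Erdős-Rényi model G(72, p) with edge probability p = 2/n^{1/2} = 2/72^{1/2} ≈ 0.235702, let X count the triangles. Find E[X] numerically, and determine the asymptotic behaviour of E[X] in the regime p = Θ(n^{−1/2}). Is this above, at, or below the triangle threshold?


Number of potential triangles: C(72, 3) = 59640.
Each occurs with probability p³ ≈ (0.235702)³ ≈ 1.30945700e-02.
By linearity: E[X] = C(72, 3)·p³ ≈ 59640 · 1.30945700e-02 ≈ 780.960156.
Since α = 1/2 < 1, p = c/n^{1/2} ≫ 1/n is above the triangle threshold p ~ 1/n. Asymptotically E[X] ~ (c³/6)·n^{3(1−α)} = (2³/6)·n^{1.5} → ∞; triangles are abundant w.h.p.

E[X] ≈ 780.960156; in regime p = Θ(1/n^{1/2}) E[X] diverges (above the triangle threshold p ~ 1/n).


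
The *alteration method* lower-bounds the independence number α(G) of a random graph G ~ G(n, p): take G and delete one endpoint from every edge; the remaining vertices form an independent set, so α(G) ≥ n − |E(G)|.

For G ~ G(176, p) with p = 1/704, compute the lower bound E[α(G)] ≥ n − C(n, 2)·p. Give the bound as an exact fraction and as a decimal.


E[|E(G)|] = C(176, 2)·p = 15400 · (1/704) = 175/8.
E[α(G)] ≥ n − E[|E(G)|] = 176 − 175/8 = 1233/8.
Numerically: ≈ 154.125.
(This is only a lower bound; the true E[α(G)] may be larger.)

E[α(G)] ≥ 1233/8 ≈ 154.125.


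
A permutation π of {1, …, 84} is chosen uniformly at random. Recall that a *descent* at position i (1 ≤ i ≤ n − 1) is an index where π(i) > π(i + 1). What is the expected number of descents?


Write X = Σ X_I over i = 1, …, 83, with X_I the indicator of one descent.
There are 83 indicators.
For each fixed i, the pair (π(i), π(i+1)) is a uniformly random ordered pair of distinct values from {1, …, 84}; by symmetry P[π(i) > π(i+1)] = 1/2.
By linearity: E[X] = 83 · (1/2) = (84 − 1) · (1/2) = 83/2 ≈ 41.500.

E[X] = 83/2 = 41.500.


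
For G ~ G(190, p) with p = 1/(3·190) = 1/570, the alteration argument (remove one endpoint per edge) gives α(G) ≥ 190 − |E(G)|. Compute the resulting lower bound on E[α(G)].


E[|E(G)|] = C(190, 2)·p = 17955 · (1/570) = 63/2.
E[α(G)] ≥ n − E[|E(G)|] = 190 − 63/2 = 317/2.
Numerically: ≈ 158.500000.
(This is only a lower bound; the true E[α(G)] may be larger.)

E[α(G)] ≥ 317/2 ≈ 158.500000.


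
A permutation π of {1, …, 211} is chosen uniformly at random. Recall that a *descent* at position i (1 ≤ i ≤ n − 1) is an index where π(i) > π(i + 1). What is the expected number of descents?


Write X = Σ X_I over i = 1, …, 210, with X_I the indicator of one descent.
There are 210 indicators.
For each fixed i, the pair (π(i), π(i+1)) is a uniformly random ordered pair of distinct values from {1, …, 211}; by symmetry P[π(i) > π(i+1)] = 1/2.
By linearity: E[X] = 210 · (1/2) = (211 − 1) · (1/2) = 105 ≈ 105.000000.

E[X] = 105 = 105.000000.


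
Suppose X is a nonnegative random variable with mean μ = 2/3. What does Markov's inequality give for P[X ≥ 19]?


μ = E[X] = 2/3, a = 19.
Markov: P[X ≥ 19] ≤ μ/a = (2/3)/19 = 2/57.
Numerically: ≈ 0.0351.
(Since a = 19 > μ = 0.6667, the bound 2/57 is < 1 and informative.)

P[X ≥ 19] ≤ 2/57 ≈ 0.0351.


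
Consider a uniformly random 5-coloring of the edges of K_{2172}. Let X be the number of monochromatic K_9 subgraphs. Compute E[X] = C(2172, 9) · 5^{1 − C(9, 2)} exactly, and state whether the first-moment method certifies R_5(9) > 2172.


E[X] = C(2172, 9) · 5^{1 − 36} = 2915866900084148060642020 · 5^{−35} = 2915866900084148060642020/2910383045673370361328125.
As a reduced fraction: E[X] = 583173380016829612128404/582076609134674072265625 ≈ 1.001884.
Is E[X] < 1? NO.
Since E[X] ≥ 1, the first-moment bound is inconclusive at n = 2172; it does NOT by itself certify R_5(9) > 2172.

E[X] = 583173380016829612128404/582076609134674072265625 ≈ 1.001884; E[X] ≥ 1; first-moment method inconclusive here.


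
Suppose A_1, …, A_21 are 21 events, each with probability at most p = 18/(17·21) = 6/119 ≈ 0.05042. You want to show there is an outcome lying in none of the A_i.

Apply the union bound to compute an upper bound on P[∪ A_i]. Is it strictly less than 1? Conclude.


Union bound: P[∪_{i=1}^{21} A_i] ≤ Σ_i P[A_i] ≤ 21·p = 21·(6/119) = 18/17.
Numerically: 18/17 ≈ 1.05882.
Is 18/17 < 1? NO.
Since the bound 18/17 is ≥ 1, the union bound is uninformative here; it does NOT by itself certify existence.

21·p = 18/17 ≈ 1.05882; existence NOT certified by the union bound.


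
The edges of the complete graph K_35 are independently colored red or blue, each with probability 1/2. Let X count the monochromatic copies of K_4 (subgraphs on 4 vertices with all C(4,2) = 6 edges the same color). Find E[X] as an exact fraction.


Let X = Σ_S X_S over the C(35, 4) = 52360 subsets S of size 4, where X_S = 1 if the K_4 on S is monochromatic.
For a fixed S, the K_4 on S has C(4, 2) = 6 edges. P[all 6 edges red] = (1/2)^6, and likewise for blue, so P[monochromatic] = 2·(1/2)^6 = 2^{1 − 6} = 1/32.
By linearity: E[X] = C(35, 4) · 2^{1 − 6} = 52360 · 1/32 = 6545/4.
Numerically: E[X] ≈ 1636.250000.

E[X] = C(35,4)·2^(1−C(4,2)) = 6545/4 ≈ 1636.250000.


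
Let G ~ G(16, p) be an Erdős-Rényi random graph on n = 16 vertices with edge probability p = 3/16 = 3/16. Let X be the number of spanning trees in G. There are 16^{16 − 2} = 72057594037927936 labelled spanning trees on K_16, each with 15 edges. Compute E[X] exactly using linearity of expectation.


K_16 has 16^{16 − 2} = 72057594037927936 labelled spanning trees.
For each such spanning tree H, let X_H = 1 if all 15 edges of H are present in G. Then P[X_H = 1] = p^{15} = (3/16)^{15} = 14348907/1152921504606846976.
By linearity: E[X] = Σ_H E[X_H] = 72057594037927936 · p^{15} = 72057594037927936 · 14348907/1152921504606846976 = 14348907/16.
Numerically: E[X] ≈ 8.968e+05.

E[X] = 72057594037927936 · (3/16)^{15} = 14348907/16 ≈ 8.968e+05.


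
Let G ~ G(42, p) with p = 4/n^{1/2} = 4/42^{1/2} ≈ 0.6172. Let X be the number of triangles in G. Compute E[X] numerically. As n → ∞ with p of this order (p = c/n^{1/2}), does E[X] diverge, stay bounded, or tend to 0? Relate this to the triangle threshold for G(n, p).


Number of potential triangles: C(42, 3) = 11480.
Each occurs with probability p³ ≈ (0.6172)³ ≈ 2.351289e-01.
By linearity: E[X] = C(42, 3)·p³ ≈ 11480 · 2.351289e-01 ≈ 2699.2799.
Since α = 1/2 < 1, p = c/n^{1/2} ≫ 1/n is above the triangle threshold p ~ 1/n. Asymptotically E[X] ~ (c³/6)·n^{3(1−α)} = (4³/6)·n^{1.5} → ∞; triangles are abundant w.h.p.

E[X] ≈ 2699.2799; in regime p = Θ(1/n^{1/2}) E[X] diverges (above the triangle threshold p ~ 1/n).


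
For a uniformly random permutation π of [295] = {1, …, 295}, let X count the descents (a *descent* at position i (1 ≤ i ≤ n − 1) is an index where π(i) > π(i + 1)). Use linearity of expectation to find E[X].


Write X = Σ X_I over i = 1, …, 294, with X_I the indicator of one descent.
There are 294 indicators.
For each fixed i, the pair (π(i), π(i+1)) is a uniformly random ordered pair of distinct values from {1, …, 295}; by symmetry P[π(i) > π(i+1)] = 1/2.
By linearity: E[X] = 294 · (1/2) = (295 − 1) · (1/2) = 147 ≈ 147.000.

E[X] = 147 = 147.000.


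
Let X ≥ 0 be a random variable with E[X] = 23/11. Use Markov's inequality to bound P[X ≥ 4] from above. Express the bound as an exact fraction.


μ = E[X] = 23/11, a = 4.
Markov: P[X ≥ 4] ≤ μ/a = (23/11)/4 = 23/44.
Numerically: ≈ 0.523.
(Since a = 4 > μ = 2.091, the bound 23/44 is < 1 and informative.)

P[X ≥ 4] ≤ 23/44 ≈ 0.523.


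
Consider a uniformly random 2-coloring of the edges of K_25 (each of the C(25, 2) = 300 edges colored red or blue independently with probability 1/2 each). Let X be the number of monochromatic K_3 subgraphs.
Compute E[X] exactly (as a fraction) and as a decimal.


Let X = Σ_S X_S over the C(25, 3) = 2300 subsets S of size 3, where X_S = 1 if the K_3 on S is monochromatic.
For a fixed S, the K_3 on S has C(3, 2) = 3 edges. P[all 3 edges red] = (1/2)^3, and likewise for blue, so P[monochromatic] = 2·(1/2)^3 = 2^{1 − 3} = 1/4.
By linearity: E[X] = C(25, 3) · 2^{1 − 3} = 2300 · 1/4 = 575.
Numerically: E[X] ≈ 575.000.

E[X] = C(25,3)·2^(1−C(3,2)) = 575 ≈ 575.000.


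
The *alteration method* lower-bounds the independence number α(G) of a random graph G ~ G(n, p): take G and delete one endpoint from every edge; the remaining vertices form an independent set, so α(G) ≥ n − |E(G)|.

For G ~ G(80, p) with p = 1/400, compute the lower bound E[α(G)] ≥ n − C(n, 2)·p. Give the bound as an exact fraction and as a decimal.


E[|E(G)|] = C(80, 2)·p = 3160 · (1/400) = 79/10.
E[α(G)] ≥ n − E[|E(G)|] = 80 − 79/10 = 721/10.
Numerically: ≈ 72.100000.
(This is only a lower bound; the true E[α(G)] may be larger.)

E[α(G)] ≥ 721/10 ≈ 72.100000.


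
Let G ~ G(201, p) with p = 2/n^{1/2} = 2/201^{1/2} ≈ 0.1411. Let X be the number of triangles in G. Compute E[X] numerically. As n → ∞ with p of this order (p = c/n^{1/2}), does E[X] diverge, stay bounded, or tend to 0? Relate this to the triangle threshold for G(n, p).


Number of potential triangles: C(201, 3) = 1333300.
Each occurs with probability p³ ≈ (0.1411)³ ≈ 2.807346e-03.
By linearity: E[X] = C(201, 3)·p³ ≈ 1333300 · 2.807346e-03 ≈ 3743.0341.
Since α = 1/2 < 1, p = c/n^{1/2} ≫ 1/n is above the triangle threshold p ~ 1/n. Asymptotically E[X] ~ (c³/6)·n^{3(1−α)} = (2³/6)·n^{1.5} → ∞; triangles are abundant w.h.p.

E[X] ≈ 3743.0341; in regime p = Θ(1/n^{1/2}) E[X] diverges (above the triangle threshold p ~ 1/n).


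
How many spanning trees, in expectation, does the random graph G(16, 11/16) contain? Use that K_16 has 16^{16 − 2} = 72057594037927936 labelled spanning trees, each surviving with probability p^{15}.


K_16 has 16^{16 − 2} = 72057594037927936 labelled spanning trees.
For each such spanning tree H, let X_H = 1 if all 15 edges of H are present in G. Then P[X_H = 1] = p^{15} = (11/16)^{15} = 4177248169415651/1152921504606846976.
By linearity of expectation: E[X] = Σ_H E[X_H] = 72057594037927936 · p^{15} = 72057594037927936 · 4177248169415651/1152921504606846976 = 4177248169415651/16.
Numerically: E[X] ≈ 2.61e+14.

E[X] = 72057594037927936 · (11/16)^{15} = 4177248169415651/16 ≈ 2.61e+14.


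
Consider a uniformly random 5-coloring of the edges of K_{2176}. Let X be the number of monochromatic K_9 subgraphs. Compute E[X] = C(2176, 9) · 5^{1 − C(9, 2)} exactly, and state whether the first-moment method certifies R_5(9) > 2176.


E[X] = C(2176, 9) · 5^{1 − 36} = 2964644298134342657641600 · 5^{−35} = 2964644298134342657641600/2910383045673370361328125.
As a reduced fraction: E[X] = 118585771925373706305664/116415321826934814453125 ≈ 1.0186440.
Is E[X] < 1? NO.
Since E[X] ≥ 1, the first-moment bound is inconclusive at n = 2176; it does NOT by itself certify R_5(9) > 2176.

E[X] = 118585771925373706305664/116415321826934814453125 ≈ 1.0186440; E[X] ≥ 1; first-moment method inconclusive here.


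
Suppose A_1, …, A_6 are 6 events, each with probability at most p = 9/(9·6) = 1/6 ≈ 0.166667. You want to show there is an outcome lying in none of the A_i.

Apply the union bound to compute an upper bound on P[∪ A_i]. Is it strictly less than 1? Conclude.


Union bound: P[∪_{i=1}^{6} A_i] ≤ Σ_i P[A_i] ≤ 6·p = 6·(1/6) = 1.
Numerically: 1 ≈ 1.000000.
Is 1 < 1? NO.
Since the bound 1 is ≥ 1, the union bound is uninformative here; it does NOT by itself certify existence.

6·p = 1 ≈ 1.000000; existence NOT certified by the union bound.


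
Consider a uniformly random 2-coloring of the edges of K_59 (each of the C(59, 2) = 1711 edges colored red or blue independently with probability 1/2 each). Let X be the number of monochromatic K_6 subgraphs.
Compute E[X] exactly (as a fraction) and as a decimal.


Let X = Σ_S X_S over the C(59, 6) = 45057474 subsets S of size 6, where X_S = 1 if the K_6 on S is monochromatic.
For a fixed S, the K_6 on S has C(6, 2) = 15 edges. P[all 15 edges red] = (1/2)^15, and likewise for blue, so P[monochromatic] = 2·(1/2)^15 = 2^{1 − 15} = 1/16384.
By linearity of expectation: E[X] = C(59, 6) · 2^{1 − 15} = 45057474 · 1/16384 = 22528737/8192.
Numerically: E[X] ≈ 2750.0900.

E[X] = C(59,6)·2^(1−C(6,2)) = 22528737/8192 ≈ 2750.0900.


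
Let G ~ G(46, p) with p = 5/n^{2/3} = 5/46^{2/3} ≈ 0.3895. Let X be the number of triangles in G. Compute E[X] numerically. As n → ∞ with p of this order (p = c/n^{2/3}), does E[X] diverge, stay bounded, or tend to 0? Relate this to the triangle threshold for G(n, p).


Number of potential triangles: C(46, 3) = 15180.
Each occurs with probability p³ ≈ (0.3895)³ ≈ 5.907372e-02.
By linearity: E[X] = C(46, 3)·p³ ≈ 15180 · 5.907372e-02 ≈ 896.7391.
Since α = 2/3 < 1, p = c/n^{2/3} ≫ 1/n is above the triangle threshold p ~ 1/n. Asymptotically E[X] ~ (c³/6)·n^{3(1−α)} = (5³/6)·n^{1} → ∞; triangles are abundant w.h.p.

E[X] ≈ 896.7391; in regime p = Θ(1/n^{2/3}) E[X] diverges (above the triangle threshold p ~ 1/n).


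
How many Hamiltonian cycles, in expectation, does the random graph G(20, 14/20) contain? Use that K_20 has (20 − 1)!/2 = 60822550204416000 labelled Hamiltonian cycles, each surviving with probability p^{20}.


K_20 has (20 − 1)!/2 = 60822550204416000 labelled Hamiltonian cycles.
For each such Hamiltonian cycle H, let X_H = 1 if all 20 edges of H are present in G. Then P[X_H = 1] = p^{20} = (7/10)^{20} = 79792266297612001/100000000000000000000.
By linearity: E[X] = Σ_H E[X_H] = 60822550204416000 · p^{20} = 60822550204416000 · 79792266297612001/100000000000000000000 = 1184855742873690605203907421/24414062500000.
Numerically: E[X] ≈ 4.85e+13.

E[X] = 60822550204416000 · (7/10)^{20} = 1184855742873690605203907421/24414062500000 ≈ 4.85e+13.


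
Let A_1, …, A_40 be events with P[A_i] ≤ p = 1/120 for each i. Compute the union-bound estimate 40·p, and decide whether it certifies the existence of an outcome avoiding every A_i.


Union bound: P[∪_{i=1}^{40} A_i] ≤ Σ_i P[A_i] ≤ 40·p = 40·(1/120) = 1/3.
Numerically: 1/3 ≈ 0.333333.
Is 1/3 < 1? YES.
Since P[∪ A_i] ≤ 1/3 < 1, the complement has P[∩ A_i^c] ≥ 1 − 1/3 = 2/3 > 0, so some outcome avoids every A_i.

40·p = 1/3 ≈ 0.333333; existence CERTIFIED by the union bound.


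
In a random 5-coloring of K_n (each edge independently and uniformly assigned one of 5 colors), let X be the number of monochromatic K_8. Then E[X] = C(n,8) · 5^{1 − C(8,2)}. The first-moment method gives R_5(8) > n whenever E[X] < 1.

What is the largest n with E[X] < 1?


We need C(n, 8) · 5^{1 − 28} < 1, i.e. C(n, 8) < 5^{28 − 1} = 7450580596923828125.
Check values of n near the boundary:
  n = 862: C(862, 8) = 7317951015318931845; 7317951015318931845 < 7450580596923828125? YES
  n = 863: C(863, 8) = 7386423071602617757; 7386423071602617757 < 7450580596923828125? YES
  n = 864: C(864, 8) = 7455455062926006708; 7455455062926006708 < 7450580596923828125? NO
  n = 865: C(865, 8) = 7525050909487743060; 7525050909487743060 < 7450580596923828125? NO
The largest n with C(n, 8) < 7450580596923828125 is n = 863 (where E[X] = 7386423071602617757/7450580596923828125 ≈ 0.9913889). Hence R_5(8) > 863, i.e. R_5(8) ≥ 864.

Largest n = 863; hence R_5(8) > 863.


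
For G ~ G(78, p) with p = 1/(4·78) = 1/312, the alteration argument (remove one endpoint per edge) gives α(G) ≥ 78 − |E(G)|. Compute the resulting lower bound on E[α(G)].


E[|E(G)|] = C(78, 2)·p = 3003 · (1/312) = 77/8.
E[α(G)] ≥ n − E[|E(G)|] = 78 − 77/8 = 547/8.
Numerically: ≈ 68.37500.
(This is only a lower bound; the true E[α(G)] may be larger.)

E[α(G)] ≥ 547/8 ≈ 68.37500.


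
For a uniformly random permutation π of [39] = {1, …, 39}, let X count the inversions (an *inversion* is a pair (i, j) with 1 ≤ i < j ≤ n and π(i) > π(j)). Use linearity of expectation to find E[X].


Write X = Σ X_I over the C(39, 2) = 741 pairs i < j, with X_I the indicator of one inversion.
There are 741 indicators.
For each fixed pair i < j, the values π(i) and π(j) are two distinct elements of {1, …, 39} in uniformly random order; by symmetry P[π(i) > π(j)] = 1/2.
By linearity: E[X] = 741 · (1/2) = C(39, 2) · (1/2) = 741/2 = 741/2 ≈ 370.50000.

E[X] = 741/2 = 370.50000.


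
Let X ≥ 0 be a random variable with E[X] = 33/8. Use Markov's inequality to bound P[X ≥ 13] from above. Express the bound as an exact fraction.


μ = E[X] = 33/8, a = 13.
Markov: P[X ≥ 13] ≤ μ/a = (33/8)/13 = 33/104.
Numerically: ≈ 0.317308.
(Since a = 13 > μ = 4.125000, the bound 33/104 is < 1 and informative.)

P[X ≥ 13] ≤ 33/104 ≈ 0.317308.


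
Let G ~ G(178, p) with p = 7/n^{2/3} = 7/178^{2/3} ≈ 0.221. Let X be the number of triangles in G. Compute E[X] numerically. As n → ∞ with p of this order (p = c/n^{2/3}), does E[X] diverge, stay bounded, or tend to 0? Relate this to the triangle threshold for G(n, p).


Number of potential triangles: C(178, 3) = 924176.
Each occurs with probability p³ ≈ (0.221)³ ≈ 1.08257e-02.
By linearity: E[X] = C(178, 3)·p³ ≈ 924176 · 1.08257e-02 ≈ 10004.809.
Since α = 2/3 < 1, p = c/n^{2/3} ≫ 1/n is above the triangle threshold p ~ 1/n. Asymptotically E[X] ~ (c³/6)·n^{3(1−α)} = (7³/6)·n^{1} → ∞; triangles are abundant w.h.p.

E[X] ≈ 10004.809; in regime p = Θ(1/n^{2/3}) E[X] diverges (above the triangle threshold p ~ 1/n).


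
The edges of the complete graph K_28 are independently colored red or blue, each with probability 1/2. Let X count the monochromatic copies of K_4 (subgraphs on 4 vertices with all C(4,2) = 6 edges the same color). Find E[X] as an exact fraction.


Let X = Σ_S X_S over the C(28, 4) = 20475 subsets S of size 4, where X_S = 1 if the K_4 on S is monochromatic.
For a fixed S, the K_4 on S has C(4, 2) = 6 edges. P[all 6 edges red] = (1/2)^6, and likewise for blue, so P[monochromatic] = 2·(1/2)^6 = 2^{1 − 6} = 1/32.
By linearity: E[X] = C(28, 4) · 2^{1 − 6} = 20475 · 1/32 = 20475/32.
Numerically: E[X] ≈ 639.843750.

E[X] = C(28,4)·2^(1−C(4,2)) = 20475/32 ≈ 639.843750.


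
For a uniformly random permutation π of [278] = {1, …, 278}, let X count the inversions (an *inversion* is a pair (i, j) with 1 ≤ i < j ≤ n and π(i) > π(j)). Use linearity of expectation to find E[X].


Write X = Σ X_I over the C(278, 2) = 38503 pairs i < j, with X_I the indicator of one inversion.
There are 38503 indicators.
For each fixed pair i < j, the values π(i) and π(j) are two distinct elements of {1, …, 278} in uniformly random order; by symmetry P[π(i) > π(j)] = 1/2.
By linearity: E[X] = 38503 · (1/2) = C(278, 2) · (1/2) = 38503/2 = 38503/2 ≈ 19251.5000.

E[X] = 38503/2 = 19251.5000.


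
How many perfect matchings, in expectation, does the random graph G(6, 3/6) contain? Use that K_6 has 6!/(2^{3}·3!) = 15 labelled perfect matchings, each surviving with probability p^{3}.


K_6 has 6!/(2^{3}·3!) = 15 labelled perfect matchings.
For each such perfect matching H, let X_H = 1 if all 3 edges of H are present in G. Then P[X_H = 1] = p^{3} = (1/2)^{3} = 1/8.
Summing the indicators: E[X] = Σ_H E[X_H] = 15 · p^{3} = 15 · 1/8 = 15/8.
Numerically: E[X] ≈ 1.875.

E[X] = 15 · (1/2)^{3} = 15/8 ≈ 1.875.


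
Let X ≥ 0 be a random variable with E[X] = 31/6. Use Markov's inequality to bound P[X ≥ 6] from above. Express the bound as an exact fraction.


μ = E[X] = 31/6, a = 6.
Markov: P[X ≥ 6] ≤ μ/a = (31/6)/6 = 31/36.
Numerically: ≈ 0.861111.
(Since a = 6 > μ = 5.166667, the bound 31/36 is < 1 and informative.)

P[X ≥ 6] ≤ 31/36 ≈ 0.861111.


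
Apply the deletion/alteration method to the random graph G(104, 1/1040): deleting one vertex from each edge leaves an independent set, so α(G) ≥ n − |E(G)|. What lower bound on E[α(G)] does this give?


E[|E(G)|] = C(104, 2)·p = 5356 · (1/1040) = 103/20.
E[α(G)] ≥ n − E[|E(G)|] = 104 − 103/20 = 1977/20.
Numerically: ≈ 98.850.
(This is only a lower bound; the true E[α(G)] may be larger.)

E[α(G)] ≥ 1977/20 ≈ 98.850.


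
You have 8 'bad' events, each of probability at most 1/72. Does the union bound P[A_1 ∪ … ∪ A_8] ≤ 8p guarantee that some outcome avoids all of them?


Union bound: P[∪_{i=1}^{8} A_i] ≤ Σ_i P[A_i] ≤ 8·p = 8·(1/72) = 1/9.
Numerically: 1/9 ≈ 0.111.
Is 1/9 < 1? YES.
Since P[∪ A_i] ≤ 1/9 < 1, the complement has P[∩ A_i^c] ≥ 1 − 1/9 = 8/9 > 0, so some outcome avoids every A_i.

8·p = 1/9 ≈ 0.111; existence CERTIFIED by the union bound.


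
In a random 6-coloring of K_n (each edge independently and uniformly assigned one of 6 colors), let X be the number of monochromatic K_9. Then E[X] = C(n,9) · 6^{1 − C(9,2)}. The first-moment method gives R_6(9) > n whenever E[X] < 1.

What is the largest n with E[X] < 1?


We need C(n, 9) · 6^{1 − 36} < 1, i.e. C(n, 9) < 6^{36 − 1} = 1719070799748422591028658176.
Check values of n near the boundary:
  n = 4406: C(4406, 9) = 1710356485221788389505285700; 1710356485221788389505285700 < 1719070799748422591028658176? YES
  n = 4407: C(4407, 9) = 1713856532599459170657070050; 1713856532599459170657070050 < 1719070799748422591028658176? YES
  n = 4408: C(4408, 9) = 1717362945146264156457459600; 1717362945146264156457459600 < 1719070799748422591028658176? YES
  n = 4409: C(4409, 9) = 1720875732988608787686577131; 1720875732988608787686577131 < 1719070799748422591028658176? NO
The largest n with C(n, 9) < 1719070799748422591028658176 is n = 4408 (where E[X] = 35778394690547169926197075/35813974994758803979763712 ≈ 0.9990065). Hence R_6(9) > 4408, i.e. R_6(9) ≥ 4409.

Largest n = 4408; hence R_6(9) > 4408.


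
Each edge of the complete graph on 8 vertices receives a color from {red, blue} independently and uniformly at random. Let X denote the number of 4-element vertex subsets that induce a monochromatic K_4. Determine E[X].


Let X = Σ_S X_S over the C(8, 4) = 70 subsets S of size 4, where X_S = 1 if the K_4 on S is monochromatic.
For a fixed S, the K_4 on S has C(4, 2) = 6 edges. P[all 6 edges red] = (1/2)^6, and likewise for blue, so P[monochromatic] = 2·(1/2)^6 = 2^{1 − 6} = 1/32.
By linearity of expectation: E[X] = C(8, 4) · 2^{1 − 6} = 70 · 1/32 = 35/16.
Numerically: E[X] ≈ 2.1875.

E[X] = C(8,4)·2^(1−C(4,2)) = 35/16 ≈ 2.1875.
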